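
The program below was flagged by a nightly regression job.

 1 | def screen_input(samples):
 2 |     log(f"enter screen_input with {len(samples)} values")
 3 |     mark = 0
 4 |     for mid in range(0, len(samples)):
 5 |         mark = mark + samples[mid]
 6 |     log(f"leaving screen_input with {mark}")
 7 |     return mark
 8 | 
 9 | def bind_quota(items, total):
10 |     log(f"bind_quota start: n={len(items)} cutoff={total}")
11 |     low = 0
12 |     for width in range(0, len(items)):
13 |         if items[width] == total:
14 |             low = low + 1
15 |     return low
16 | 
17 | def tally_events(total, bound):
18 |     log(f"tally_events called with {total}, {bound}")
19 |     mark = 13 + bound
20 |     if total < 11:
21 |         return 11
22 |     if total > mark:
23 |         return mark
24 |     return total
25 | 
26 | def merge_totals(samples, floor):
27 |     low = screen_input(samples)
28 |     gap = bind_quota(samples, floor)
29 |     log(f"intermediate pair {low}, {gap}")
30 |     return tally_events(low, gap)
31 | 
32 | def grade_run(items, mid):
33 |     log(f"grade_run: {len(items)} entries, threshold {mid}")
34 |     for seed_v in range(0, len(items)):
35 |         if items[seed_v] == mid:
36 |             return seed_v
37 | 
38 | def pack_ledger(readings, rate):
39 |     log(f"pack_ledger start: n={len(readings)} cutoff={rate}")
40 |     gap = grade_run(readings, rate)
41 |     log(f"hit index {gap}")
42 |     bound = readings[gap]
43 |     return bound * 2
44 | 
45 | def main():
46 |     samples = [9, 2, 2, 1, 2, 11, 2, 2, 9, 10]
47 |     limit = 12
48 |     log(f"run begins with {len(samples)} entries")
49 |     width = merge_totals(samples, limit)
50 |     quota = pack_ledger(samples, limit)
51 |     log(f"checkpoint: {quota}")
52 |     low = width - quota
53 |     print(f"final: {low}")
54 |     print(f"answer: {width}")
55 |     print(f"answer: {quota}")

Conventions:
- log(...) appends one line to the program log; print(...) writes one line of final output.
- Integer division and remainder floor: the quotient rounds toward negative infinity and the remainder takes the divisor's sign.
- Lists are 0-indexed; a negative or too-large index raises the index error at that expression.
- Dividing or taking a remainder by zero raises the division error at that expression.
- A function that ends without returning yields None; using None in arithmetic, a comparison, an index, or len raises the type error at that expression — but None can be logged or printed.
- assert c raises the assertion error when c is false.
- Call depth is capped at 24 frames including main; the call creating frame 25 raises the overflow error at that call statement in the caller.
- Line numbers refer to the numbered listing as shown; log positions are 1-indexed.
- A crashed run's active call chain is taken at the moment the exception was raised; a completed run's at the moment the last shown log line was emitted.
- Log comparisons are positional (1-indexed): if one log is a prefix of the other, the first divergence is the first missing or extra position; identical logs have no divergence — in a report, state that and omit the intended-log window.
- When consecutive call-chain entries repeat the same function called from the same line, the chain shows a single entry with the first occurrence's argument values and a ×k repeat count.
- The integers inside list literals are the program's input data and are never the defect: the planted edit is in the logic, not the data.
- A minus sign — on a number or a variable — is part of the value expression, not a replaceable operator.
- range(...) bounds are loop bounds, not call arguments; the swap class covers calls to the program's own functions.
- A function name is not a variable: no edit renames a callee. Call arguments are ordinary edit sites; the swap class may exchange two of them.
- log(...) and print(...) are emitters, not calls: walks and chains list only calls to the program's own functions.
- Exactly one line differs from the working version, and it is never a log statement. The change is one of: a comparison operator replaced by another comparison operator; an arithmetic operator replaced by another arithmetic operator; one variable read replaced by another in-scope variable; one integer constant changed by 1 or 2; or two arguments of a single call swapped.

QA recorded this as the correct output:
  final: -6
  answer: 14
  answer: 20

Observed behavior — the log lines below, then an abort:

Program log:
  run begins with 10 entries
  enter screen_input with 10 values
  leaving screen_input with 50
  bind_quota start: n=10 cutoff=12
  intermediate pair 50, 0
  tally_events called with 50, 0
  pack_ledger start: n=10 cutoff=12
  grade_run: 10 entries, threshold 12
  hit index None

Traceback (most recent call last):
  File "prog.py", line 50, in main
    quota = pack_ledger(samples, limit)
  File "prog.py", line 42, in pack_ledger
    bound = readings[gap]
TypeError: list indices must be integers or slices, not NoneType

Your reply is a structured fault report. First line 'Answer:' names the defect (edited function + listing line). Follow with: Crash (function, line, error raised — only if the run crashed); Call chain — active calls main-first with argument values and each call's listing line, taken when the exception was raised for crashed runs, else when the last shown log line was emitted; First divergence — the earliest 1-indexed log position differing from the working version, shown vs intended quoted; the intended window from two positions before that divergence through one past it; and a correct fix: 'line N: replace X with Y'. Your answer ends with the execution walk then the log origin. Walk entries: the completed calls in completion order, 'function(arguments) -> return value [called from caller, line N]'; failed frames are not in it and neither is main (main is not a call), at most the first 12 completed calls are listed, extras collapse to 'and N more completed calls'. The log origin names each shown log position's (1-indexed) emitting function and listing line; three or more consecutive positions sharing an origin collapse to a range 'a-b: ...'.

Answer: the defect is in main at line 47.
Key fact: Log line 4 is where behavior first shows: 'bind_quota start: n=10 cutoff=12' appears instead of 'bind_quota start: n=10 cutoff=10'.
Crash: pack_ledger, line 42, TypeError.
Call chain: main -> pack_ledger([9, 2, 2, 1, 2, 11, 2, 2, 9, 10], 12) (called at line 50).
First divergence: at position 4 the run shows 'bind_quota start: n=10 cutoff=12' where the working version logs 'bind_quota start: n=10 cutoff=10'.
Intended log window:
  2: enter screen_input with 10 values
  3: leaving screen_input with 50
  4: bind_quota start: n=10 cutoff=10
  5: intermediate pair 50, 1
Execution walk:
  screen_input([9, 2, 2, 1, 2, 11, 2, 2, 9, 10]) -> 50  [called from merge_totals, line 27]
  bind_quota([9, 2, 2, 1, 2, 11, 2, 2, 9, 10], 12) -> 0  [called from merge_totals, line 28]
  tally_events(50, 0) -> 13  [called from merge_totals, line 30]
  merge_totals([9, 2, 2, 1, 2, 11, 2, 2, 9, 10], 12) -> 13  [called from main, line 49]
  grade_run([9, 2, 2, 1, 2, 11, 2, 2, 9, 10], 12) -> None  [called from pack_ledger, line 40]
Origin of each log line:
  1: from main, line 48
  2: from screen_input, line 2
  3: from screen_input, line 6
  4: from bind_quota, line 10
  5: from merge_totals, line 29
  6: from tally_events, line 18
  7: from pack_ledger, line 39
  8: from grade_run, line 33
  9: from pack_ledger, line 41
A correct fix: line 47: replace `12` with `10`.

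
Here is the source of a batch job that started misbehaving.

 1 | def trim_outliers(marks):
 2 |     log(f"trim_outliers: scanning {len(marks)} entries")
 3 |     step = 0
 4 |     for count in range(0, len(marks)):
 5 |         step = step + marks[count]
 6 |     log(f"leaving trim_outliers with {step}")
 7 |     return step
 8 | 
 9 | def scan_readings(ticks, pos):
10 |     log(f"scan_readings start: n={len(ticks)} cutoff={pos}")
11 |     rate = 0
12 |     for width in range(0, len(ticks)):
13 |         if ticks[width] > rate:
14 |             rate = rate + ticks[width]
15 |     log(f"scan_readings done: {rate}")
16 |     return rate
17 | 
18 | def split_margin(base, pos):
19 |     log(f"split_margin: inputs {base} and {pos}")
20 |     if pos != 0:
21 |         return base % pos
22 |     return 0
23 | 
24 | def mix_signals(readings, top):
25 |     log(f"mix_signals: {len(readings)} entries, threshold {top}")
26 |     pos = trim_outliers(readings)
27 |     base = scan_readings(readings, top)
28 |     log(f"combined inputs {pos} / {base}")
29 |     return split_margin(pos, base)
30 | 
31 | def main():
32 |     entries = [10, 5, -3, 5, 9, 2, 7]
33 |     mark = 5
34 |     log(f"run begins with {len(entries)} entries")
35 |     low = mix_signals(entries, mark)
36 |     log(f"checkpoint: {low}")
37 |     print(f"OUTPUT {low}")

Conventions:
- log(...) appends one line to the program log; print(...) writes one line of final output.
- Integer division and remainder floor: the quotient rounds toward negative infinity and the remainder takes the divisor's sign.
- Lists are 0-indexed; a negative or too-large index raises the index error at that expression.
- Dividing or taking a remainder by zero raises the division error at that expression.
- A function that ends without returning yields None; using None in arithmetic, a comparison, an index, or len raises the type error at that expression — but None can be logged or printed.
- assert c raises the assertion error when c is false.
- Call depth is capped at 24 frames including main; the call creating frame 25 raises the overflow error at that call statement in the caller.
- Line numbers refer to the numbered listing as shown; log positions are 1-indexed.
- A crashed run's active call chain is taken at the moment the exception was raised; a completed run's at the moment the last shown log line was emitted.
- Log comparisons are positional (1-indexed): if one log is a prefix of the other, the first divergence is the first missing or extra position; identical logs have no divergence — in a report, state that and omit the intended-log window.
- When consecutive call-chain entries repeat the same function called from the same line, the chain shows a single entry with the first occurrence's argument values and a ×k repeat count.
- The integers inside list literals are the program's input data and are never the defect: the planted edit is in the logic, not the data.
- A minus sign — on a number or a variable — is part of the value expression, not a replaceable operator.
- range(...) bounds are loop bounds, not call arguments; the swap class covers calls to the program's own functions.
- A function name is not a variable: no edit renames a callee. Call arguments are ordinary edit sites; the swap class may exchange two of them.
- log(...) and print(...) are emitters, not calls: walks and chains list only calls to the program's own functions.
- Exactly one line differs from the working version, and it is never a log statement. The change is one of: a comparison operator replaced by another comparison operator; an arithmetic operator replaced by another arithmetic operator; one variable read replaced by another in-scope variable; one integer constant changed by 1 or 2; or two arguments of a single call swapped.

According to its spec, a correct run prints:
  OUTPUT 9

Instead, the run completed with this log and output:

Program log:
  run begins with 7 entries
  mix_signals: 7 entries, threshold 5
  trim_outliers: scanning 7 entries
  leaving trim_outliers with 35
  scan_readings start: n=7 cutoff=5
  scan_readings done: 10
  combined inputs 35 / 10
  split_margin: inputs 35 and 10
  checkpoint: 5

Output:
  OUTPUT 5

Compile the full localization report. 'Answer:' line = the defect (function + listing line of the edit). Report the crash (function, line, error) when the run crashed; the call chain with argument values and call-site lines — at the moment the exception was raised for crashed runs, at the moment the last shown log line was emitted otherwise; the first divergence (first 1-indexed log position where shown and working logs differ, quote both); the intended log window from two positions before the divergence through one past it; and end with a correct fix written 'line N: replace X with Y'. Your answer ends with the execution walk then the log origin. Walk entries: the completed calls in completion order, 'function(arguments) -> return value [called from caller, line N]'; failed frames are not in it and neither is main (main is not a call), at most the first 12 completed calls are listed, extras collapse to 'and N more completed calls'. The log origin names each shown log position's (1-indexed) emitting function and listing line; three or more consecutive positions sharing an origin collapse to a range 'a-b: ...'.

Answer: the defect is in scan_readings at line 13.
Key observation: Log line 6 is where behavior first shows: 'scan_readings done: 10' appears instead of 'scan_readings done: 26'.
Call chain: main.
First divergence: position 6 — shown 'scan_readings done: 10', intended 'scan_readings done: 26'.
Intended log window:
  4: leaving trim_outliers with 35
  5: scan_readings start: n=7 cutoff=5
  6: scan_readings done: 26
  7: combined inputs 35 / 26
Execution walk:
  trim_outliers([10, 5, -3, 5, 9, 2, 7]) -> 35  [called from mix_signals, line 26]
  scan_readings([10, 5, -3, 5, 9, 2, 7], 5) -> 10  [called from mix_signals, line 27]
  split_margin(35, 10) -> 5  [called from mix_signals, line 29]
  mix_signals([10, 5, -3, 5, 9, 2, 7], 5) -> 5  [called from main, line 35]
Origin of each log line:
  1: logged in main at line 34
  2: logged in mix_signals at line 25
  3: logged in trim_outliers at line 2
  4: logged in trim_outliers at line 6
  5: logged in scan_readings at line 10
  6: logged in scan_readings at line 15
  7: logged in mix_signals at line 28
  8: logged in split_margin at line 19
  9: logged in main at line 36
A correct fix: line 13: replace `rate` with `pos`.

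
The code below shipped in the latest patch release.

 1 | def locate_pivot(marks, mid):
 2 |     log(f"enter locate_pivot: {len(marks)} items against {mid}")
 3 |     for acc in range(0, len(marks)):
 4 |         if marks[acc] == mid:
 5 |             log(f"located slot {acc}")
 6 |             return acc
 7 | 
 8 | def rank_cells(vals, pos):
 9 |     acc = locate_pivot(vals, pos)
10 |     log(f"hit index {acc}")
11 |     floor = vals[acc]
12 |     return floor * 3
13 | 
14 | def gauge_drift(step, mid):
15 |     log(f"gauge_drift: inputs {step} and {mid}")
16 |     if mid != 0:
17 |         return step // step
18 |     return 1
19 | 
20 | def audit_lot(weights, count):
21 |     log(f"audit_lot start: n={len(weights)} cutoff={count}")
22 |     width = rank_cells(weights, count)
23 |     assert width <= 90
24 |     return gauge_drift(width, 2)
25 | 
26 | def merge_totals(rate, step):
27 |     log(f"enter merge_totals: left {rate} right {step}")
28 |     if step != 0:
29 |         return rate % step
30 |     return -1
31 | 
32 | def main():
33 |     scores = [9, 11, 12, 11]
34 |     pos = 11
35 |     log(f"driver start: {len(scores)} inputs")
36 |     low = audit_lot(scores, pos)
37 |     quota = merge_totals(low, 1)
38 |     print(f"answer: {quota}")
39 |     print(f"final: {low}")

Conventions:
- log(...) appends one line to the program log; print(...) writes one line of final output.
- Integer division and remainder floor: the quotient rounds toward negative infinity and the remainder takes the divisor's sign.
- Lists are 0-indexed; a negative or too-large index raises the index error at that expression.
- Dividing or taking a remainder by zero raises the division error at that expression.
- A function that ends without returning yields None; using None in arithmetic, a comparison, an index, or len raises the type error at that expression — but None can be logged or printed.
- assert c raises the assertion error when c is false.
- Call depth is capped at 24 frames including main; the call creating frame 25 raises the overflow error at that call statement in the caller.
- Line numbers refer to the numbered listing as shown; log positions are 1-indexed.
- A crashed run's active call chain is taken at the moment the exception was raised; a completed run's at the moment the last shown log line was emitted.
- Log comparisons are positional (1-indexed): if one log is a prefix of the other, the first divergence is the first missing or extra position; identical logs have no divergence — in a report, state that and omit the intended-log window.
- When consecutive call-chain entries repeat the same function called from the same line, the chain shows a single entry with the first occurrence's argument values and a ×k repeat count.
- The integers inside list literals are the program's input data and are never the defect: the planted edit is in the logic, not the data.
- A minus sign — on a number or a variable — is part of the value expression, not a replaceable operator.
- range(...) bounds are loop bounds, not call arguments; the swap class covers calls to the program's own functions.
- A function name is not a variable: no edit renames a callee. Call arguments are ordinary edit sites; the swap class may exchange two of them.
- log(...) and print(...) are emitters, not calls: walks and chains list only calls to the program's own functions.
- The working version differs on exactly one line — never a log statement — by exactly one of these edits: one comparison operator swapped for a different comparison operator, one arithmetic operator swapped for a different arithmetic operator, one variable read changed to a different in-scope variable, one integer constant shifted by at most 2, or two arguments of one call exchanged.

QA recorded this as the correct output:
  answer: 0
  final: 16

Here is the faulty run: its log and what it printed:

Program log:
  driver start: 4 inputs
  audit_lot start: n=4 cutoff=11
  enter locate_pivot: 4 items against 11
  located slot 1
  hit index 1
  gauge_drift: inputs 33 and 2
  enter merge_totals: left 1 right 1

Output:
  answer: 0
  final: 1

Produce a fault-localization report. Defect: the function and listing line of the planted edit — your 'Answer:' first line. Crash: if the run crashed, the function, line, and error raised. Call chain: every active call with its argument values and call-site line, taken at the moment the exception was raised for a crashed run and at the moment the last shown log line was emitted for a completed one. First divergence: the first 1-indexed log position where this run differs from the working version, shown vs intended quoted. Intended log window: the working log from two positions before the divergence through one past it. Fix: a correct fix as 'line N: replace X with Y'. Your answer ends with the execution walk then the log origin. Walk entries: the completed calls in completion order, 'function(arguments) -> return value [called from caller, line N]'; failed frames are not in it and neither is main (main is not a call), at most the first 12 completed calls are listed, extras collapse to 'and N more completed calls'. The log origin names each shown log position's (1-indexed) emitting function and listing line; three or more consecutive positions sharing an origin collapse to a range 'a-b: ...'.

Answer: the defect is in gauge_drift at line 17.
The tell: At log position 7 the runs split — shown 'enter merge_totals: left 1 right 1', but the working version logs 'enter merge_totals: left 16 right 1'.
Call chain: main -> merge_totals(1, 1) (called at line 37).
First divergence: position 7; shown 'enter merge_totals: left 1 right 1' vs intended 'enter merge_totals: left 16 right 1'.
Intended log window:
  5: hit index 1
  6: gauge_drift: inputs 33 and 2
  7: enter merge_totals: left 16 right 1
Execution walk:
  locate_pivot([9, 11, 12, 11], 11) -> 1  [called from rank_cells, line 9]
  rank_cells([9, 11, 12, 11], 11) -> 33  [called from audit_lot, line 22]
  gauge_drift(33, 2) -> 1  [called from audit_lot, line 24]
  audit_lot([9, 11, 12, 11], 11) -> 1  [called from main, line 36]
  merge_totals(1, 1) -> 0  [called from main, line 37]
Log origin:
  1: emitted by main (line 35)
  2: emitted by audit_lot (line 21)
  3: emitted by locate_pivot (line 2)
  4: emitted by locate_pivot (line 5)
  5: emitted by rank_cells (line 10)
  6: emitted by gauge_drift (line 15)
  7: emitted by merge_totals (line 27)
A correct fix: line 17: replace `step // step` with `step // mid`.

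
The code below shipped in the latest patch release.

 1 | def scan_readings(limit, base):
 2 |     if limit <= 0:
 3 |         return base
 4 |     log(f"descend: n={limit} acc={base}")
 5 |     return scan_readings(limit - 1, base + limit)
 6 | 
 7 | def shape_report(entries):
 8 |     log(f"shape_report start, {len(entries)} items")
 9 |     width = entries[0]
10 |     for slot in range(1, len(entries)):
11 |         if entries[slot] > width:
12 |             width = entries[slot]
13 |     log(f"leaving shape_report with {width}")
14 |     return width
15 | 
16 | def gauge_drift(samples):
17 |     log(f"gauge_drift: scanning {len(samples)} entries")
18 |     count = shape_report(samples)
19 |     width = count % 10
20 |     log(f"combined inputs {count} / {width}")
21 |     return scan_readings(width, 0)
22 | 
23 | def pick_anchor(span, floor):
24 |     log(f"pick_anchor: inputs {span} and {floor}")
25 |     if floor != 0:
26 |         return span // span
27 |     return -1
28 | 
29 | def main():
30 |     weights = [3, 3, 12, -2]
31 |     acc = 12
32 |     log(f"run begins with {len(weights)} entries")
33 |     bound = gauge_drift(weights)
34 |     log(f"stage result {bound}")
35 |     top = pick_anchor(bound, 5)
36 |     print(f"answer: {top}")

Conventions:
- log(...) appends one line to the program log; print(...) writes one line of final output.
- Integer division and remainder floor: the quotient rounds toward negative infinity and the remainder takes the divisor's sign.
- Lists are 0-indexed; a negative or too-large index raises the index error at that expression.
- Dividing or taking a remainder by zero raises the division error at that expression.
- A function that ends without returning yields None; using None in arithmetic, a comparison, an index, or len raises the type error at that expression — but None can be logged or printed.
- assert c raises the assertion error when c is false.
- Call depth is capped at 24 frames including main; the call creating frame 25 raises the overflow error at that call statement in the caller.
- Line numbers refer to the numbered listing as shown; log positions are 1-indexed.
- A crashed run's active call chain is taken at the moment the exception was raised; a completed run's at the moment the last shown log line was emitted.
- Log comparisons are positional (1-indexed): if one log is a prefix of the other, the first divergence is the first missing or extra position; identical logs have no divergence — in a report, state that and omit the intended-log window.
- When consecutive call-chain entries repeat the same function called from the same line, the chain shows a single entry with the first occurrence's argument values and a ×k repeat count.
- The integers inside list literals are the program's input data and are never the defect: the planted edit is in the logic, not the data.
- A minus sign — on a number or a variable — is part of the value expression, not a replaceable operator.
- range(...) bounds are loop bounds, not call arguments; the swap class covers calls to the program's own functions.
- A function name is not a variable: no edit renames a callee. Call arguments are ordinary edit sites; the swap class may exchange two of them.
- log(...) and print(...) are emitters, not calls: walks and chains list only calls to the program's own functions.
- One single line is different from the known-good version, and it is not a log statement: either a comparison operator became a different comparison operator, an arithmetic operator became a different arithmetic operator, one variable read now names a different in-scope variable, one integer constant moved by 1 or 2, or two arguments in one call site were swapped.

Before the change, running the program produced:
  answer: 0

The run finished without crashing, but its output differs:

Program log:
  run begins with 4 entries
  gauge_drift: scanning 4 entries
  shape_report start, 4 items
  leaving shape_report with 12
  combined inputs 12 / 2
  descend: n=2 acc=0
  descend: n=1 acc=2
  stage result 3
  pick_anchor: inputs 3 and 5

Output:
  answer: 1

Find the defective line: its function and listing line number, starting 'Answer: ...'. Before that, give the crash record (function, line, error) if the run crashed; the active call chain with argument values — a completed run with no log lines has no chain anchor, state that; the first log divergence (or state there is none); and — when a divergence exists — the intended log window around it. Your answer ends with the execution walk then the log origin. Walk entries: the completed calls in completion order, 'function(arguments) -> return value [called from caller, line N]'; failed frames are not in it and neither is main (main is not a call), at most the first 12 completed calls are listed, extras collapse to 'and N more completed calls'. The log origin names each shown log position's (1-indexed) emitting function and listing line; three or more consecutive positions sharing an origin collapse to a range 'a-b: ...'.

Answer: the defect is in pick_anchor at line 26.
Key observation: The two runs log identically and part ways only at the printed values.
Call chain: main -> pick_anchor(3, 5) (called at line 35).
First divergence: none; the two logs match at every position.
Execution walk:
  shape_report([3, 3, 12, -2]) -> 12  [called from gauge_drift, line 18]
  scan_readings(0, 3) -> 3  [called from scan_readings, line 5]
  scan_readings(1, 2) -> 3  [called from scan_readings, line 5]
  scan_readings(2, 0) -> 3  [called from gauge_drift, line 21]
  gauge_drift([3, 3, 12, -2]) -> 3  [called from main, line 33]
  pick_anchor(3, 5) -> 1  [called from main, line 35]
Log line origins:
  1: logged in main at line 32
  2: logged in gauge_drift at line 17
  3: logged in shape_report at line 8
  4: logged in shape_report at line 13
  5: logged in gauge_drift at line 20
  6: logged in scan_readings at line 4
  7: logged in scan_readings at line 4
  8: logged in main at line 34
  9: logged in pick_anchor at line 24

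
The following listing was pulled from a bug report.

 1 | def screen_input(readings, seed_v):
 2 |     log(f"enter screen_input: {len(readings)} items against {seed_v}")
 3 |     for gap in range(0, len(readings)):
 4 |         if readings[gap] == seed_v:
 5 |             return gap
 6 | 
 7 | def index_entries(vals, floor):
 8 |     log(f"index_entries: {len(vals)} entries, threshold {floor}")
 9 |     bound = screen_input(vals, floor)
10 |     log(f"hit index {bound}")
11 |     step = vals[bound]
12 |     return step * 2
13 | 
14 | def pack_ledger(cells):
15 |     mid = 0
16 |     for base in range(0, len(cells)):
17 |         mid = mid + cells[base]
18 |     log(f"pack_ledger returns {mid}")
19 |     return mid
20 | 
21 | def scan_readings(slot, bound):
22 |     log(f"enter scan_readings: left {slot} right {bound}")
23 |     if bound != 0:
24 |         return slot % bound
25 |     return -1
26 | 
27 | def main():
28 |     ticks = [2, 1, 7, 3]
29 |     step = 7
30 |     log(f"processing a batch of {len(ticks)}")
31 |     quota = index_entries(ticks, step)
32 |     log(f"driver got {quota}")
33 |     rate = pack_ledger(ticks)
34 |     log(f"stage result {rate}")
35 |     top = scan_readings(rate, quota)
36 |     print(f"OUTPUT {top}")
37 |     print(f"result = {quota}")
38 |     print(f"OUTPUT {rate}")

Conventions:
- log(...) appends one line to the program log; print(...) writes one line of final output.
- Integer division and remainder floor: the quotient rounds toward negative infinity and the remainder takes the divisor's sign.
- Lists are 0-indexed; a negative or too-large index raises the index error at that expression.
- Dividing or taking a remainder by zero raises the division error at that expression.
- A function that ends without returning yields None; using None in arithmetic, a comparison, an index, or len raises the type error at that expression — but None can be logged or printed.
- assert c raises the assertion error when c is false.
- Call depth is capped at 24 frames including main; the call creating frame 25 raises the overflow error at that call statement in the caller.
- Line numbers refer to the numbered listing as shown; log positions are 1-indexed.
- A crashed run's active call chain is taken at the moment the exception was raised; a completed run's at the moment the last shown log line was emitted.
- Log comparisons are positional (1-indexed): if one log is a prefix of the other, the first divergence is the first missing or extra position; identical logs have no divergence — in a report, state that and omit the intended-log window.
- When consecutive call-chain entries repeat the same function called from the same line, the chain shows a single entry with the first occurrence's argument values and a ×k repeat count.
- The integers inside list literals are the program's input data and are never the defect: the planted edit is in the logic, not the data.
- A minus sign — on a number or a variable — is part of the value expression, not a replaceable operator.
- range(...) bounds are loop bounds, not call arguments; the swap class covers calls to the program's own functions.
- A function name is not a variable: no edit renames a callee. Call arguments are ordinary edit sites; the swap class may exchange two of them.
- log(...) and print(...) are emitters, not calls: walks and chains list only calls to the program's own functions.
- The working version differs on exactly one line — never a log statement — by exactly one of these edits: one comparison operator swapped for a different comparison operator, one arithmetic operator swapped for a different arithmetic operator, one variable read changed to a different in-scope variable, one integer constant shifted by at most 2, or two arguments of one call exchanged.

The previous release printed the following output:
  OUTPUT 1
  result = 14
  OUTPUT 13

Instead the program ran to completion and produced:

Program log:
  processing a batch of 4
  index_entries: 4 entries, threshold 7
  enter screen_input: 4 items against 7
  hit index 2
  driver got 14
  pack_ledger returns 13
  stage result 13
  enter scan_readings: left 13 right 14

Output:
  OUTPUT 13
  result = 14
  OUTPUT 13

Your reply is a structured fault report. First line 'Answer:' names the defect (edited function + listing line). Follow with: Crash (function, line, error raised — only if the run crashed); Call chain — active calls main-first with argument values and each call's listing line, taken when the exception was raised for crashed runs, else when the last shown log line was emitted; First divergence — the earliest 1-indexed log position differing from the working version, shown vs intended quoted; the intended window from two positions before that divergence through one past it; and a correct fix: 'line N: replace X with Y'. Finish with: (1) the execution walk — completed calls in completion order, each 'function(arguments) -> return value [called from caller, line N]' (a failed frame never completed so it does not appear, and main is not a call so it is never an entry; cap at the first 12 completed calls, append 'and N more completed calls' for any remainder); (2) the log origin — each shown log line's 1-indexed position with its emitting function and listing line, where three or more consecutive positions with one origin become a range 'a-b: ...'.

Answer: the defect is in main at line 35.
The tell: The log first diverges at position 8: the faulty run prints 'enter scan_readings: left 13 right 14' where the working version prints 'enter scan_readings: left 14 right 13'.
Call chain: main -> scan_readings(13, 14) (called at line 35).
First divergence: position 8 — the shown line 'enter scan_readings: left 13 right 14' should read 'enter scan_readings: left 14 right 13'.
Intended log window:
  6: pack_ledger returns 13
  7: stage result 13
  8: enter scan_readings: left 14 right 13
Execution walk:
  screen_input([2, 1, 7, 3], 7) -> 2  [called from index_entries, line 9]
  index_entries([2, 1, 7, 3], 7) -> 14  [called from main, line 31]
  pack_ledger([2, 1, 7, 3]) -> 13  [called from main, line 33]
  scan_readings(13, 14) -> 13  [called from main, line 35]
Log origins:
  1: from main, line 30
  2: from index_entries, line 8
  3: from screen_input, line 2
  4: from index_entries, line 10
  5: from main, line 32
  6: from pack_ledger, line 18
  7: from main, line 34
  8: from scan_readings, line 22
A correct fix: line 35: replace `scan_readings(rate, quota)` with `scan_readings(quota, rate)`.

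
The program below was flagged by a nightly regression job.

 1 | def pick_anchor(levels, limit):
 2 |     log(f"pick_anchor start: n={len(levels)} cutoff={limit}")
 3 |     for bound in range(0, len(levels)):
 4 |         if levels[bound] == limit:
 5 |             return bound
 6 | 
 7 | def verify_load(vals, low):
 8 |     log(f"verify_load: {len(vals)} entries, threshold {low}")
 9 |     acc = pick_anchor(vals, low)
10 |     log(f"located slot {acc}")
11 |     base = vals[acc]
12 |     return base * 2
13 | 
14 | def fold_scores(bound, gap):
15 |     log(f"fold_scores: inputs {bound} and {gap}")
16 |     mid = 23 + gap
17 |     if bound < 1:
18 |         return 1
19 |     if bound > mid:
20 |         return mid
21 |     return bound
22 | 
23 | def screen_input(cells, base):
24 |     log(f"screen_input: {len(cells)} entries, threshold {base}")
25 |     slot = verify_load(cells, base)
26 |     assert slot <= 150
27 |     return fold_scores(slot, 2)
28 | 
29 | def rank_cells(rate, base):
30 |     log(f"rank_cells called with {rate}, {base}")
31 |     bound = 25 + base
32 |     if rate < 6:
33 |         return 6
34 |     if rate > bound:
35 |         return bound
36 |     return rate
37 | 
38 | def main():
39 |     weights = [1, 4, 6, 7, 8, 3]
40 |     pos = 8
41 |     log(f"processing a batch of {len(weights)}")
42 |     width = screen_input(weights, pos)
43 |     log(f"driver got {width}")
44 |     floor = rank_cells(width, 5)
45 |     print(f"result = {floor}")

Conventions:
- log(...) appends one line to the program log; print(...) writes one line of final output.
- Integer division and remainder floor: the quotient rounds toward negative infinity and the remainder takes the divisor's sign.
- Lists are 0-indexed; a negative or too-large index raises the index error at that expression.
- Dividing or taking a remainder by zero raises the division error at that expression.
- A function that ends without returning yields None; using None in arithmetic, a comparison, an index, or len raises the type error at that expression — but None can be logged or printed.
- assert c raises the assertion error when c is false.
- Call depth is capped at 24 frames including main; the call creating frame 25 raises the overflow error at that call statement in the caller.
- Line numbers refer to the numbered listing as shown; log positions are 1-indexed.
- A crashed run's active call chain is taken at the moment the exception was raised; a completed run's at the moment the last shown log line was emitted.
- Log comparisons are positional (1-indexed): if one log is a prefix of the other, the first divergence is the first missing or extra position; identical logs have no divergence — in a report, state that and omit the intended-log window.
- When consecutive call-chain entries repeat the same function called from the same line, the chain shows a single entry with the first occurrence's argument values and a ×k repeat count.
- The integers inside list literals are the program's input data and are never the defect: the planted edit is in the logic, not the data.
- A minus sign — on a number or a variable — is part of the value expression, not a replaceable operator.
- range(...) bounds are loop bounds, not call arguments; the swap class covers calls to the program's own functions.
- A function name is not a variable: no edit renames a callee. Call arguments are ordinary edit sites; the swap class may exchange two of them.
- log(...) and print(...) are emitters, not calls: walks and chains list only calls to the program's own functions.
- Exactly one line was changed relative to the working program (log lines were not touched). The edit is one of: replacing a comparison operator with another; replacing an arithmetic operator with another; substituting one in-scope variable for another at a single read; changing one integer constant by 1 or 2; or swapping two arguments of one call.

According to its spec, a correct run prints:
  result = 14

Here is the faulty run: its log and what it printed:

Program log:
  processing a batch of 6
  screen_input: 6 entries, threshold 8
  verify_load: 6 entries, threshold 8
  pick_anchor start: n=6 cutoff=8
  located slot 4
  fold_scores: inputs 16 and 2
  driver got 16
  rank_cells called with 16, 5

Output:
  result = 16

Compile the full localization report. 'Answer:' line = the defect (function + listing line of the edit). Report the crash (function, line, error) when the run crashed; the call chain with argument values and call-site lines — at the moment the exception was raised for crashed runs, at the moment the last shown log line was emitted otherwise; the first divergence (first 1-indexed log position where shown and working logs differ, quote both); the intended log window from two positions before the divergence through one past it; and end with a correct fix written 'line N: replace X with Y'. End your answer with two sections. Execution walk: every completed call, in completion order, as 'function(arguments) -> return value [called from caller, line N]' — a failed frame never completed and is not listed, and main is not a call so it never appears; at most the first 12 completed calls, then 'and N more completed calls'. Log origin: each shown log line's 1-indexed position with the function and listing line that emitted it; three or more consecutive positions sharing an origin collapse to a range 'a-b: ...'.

Answer: the defect is in main at line 40.
The tell: Position 2 is the first bad log line: 'screen_input: 6 entries, threshold 8' should read 'screen_input: 6 entries, threshold 7'.
Call chain: main -> rank_cells(16, 5) (called at line 44).
First divergence: position 2 — shown 'screen_input: 6 entries, threshold 8', intended 'screen_input: 6 entries, threshold 7'.
Intended log window:
  1: processing a batch of 6
  2: screen_input: 6 entries, threshold 7
  3: verify_load: 6 entries, threshold 7
Execution walk:
  pick_anchor([1, 4, 6, 7, 8, 3], 8) -> 4  [called from verify_load, line 9]
  verify_load([1, 4, 6, 7, 8, 3], 8) -> 16  [called from screen_input, line 25]
  fold_scores(16, 2) -> 16  [called from screen_input, line 27]
  screen_input([1, 4, 6, 7, 8, 3], 8) -> 16  [called from main, line 42]
  rank_cells(16, 5) -> 16  [called from main, line 44]
Log origin:
  1: emitted by main (line 41)
  2: emitted by screen_input (line 24)
  3: emitted by verify_load (line 8)
  4: emitted by pick_anchor (line 2)
  5: emitted by verify_load (line 10)
  6: emitted by fold_scores (line 15)
  7: emitted by main (line 43)
  8: emitted by rank_cells (line 30)
A correct fix: line 40: replace `8` with `7`.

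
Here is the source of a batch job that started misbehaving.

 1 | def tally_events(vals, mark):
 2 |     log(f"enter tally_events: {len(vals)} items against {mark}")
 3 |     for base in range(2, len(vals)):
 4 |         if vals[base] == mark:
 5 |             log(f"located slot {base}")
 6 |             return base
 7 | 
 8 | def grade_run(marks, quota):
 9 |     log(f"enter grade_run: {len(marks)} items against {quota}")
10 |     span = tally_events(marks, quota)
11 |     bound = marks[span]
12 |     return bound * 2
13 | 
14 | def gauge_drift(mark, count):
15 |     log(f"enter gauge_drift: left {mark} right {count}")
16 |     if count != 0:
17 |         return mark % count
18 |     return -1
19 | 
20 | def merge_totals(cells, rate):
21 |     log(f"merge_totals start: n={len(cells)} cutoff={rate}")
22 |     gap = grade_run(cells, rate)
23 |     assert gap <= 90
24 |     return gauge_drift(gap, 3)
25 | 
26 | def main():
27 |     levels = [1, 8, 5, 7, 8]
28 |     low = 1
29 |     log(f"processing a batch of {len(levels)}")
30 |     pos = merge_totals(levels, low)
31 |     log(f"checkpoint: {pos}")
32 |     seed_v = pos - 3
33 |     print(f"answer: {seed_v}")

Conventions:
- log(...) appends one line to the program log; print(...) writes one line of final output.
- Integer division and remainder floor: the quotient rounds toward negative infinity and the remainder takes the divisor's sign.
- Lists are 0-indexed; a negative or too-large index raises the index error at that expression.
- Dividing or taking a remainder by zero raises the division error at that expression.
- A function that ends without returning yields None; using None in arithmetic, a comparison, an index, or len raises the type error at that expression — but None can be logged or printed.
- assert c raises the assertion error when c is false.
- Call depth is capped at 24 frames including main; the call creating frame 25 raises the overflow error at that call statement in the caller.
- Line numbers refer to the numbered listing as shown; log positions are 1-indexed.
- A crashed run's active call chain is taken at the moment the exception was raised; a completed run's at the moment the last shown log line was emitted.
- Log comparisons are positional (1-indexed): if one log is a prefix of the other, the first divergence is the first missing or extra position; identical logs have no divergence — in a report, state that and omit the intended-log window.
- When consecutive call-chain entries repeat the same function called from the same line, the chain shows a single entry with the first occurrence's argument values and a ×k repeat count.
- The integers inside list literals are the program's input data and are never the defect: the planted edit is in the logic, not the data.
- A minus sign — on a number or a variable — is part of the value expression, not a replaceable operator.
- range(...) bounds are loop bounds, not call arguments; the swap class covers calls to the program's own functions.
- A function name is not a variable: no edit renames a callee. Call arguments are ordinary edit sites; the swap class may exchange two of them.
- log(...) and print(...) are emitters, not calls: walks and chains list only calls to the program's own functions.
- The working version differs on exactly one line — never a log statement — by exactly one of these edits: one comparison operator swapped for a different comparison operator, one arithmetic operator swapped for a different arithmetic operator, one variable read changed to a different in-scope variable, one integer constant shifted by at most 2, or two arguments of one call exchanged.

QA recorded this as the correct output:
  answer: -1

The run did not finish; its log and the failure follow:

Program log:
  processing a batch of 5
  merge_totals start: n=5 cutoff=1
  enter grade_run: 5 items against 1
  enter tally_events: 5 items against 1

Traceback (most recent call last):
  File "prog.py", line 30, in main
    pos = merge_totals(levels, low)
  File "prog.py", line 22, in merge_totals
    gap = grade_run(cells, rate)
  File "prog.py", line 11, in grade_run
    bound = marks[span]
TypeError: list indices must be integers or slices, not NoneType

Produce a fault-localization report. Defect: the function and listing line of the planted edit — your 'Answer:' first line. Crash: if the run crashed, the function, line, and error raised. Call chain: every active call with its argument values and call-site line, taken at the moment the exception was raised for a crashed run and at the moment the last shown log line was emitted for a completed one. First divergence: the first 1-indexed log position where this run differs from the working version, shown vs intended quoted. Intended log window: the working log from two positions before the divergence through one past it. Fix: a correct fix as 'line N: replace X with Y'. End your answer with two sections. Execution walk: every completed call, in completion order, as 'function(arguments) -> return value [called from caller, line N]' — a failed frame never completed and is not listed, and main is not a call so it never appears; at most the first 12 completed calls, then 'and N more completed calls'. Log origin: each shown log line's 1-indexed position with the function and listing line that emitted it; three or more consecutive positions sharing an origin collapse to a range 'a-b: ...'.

Answer: the defect is in tally_events at line 3.
Key fact: A complete run would log 'located slot 0' next, but this one stopped at 4 lines.
Crash: grade_run, line 11, TypeError.
Call chain: main -> merge_totals([1, 8, 5, 7, 8], 1) (called at line 30) -> grade_run([1, 8, 5, 7, 8], 1) (called at line 22).
First divergence: position 5; the shown log stops at 4 lines while the working version next logs 'located slot 0'.
Intended log window:
  3: enter grade_run: 5 items against 1
  4: enter tally_events: 5 items against 1
  5: located slot 0
  6: enter gauge_drift: left 2 right 3
Execution walk:
  tally_events([1, 8, 5, 7, 8], 1) -> None  [called from grade_run, line 10]
Log origin:
  1: from main, line 29
  2: from merge_totals, line 21
  3: from grade_run, line 9
  4: from tally_events, line 2
A correct fix: line 3: replace `2` with `0`.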